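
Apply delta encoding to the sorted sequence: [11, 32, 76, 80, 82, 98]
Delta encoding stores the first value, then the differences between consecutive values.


First value: 11
Deltas:
  32 - 11 = 21
  76 - 32 = 44
  80 - 76 = 4
  82 - 80 = 2
  98 - 82 = 16


Delta encoded: [11, 21, 44, 4, 2, 16]


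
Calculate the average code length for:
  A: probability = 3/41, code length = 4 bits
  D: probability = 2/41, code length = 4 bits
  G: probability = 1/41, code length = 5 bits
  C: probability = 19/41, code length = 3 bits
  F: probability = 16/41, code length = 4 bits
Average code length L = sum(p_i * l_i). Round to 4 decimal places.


Weighted contributions p_i * l_i:
  A: (3/41) * 4 = 12/41
  D: (2/41) * 4 = 8/41
  G: (1/41) * 5 = 5/41
  C: (19/41) * 3 = 57/41
  F: (16/41) * 4 = 64/41
Sum = (12 + 8 + 5 + 57 + 64)/41 = 146/41

L = 146/41 = 3.5610 bits/symbol


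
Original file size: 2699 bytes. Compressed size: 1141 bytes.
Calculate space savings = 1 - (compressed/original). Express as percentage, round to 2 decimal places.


ratio = compressed/original = 1141/2699 = 0.422749
savings = 1 - ratio = 1 - 0.422749 = 0.577251
as a percentage: 0.577251 * 100 = 57.73%

Space savings = 1 - 1141/2699 = 57.73%


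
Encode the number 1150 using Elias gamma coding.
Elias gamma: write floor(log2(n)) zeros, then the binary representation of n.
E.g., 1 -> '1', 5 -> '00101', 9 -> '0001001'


num_bits = floor(log2(1150)) + 1 = 11
leading_zeros = num_bits - 1 = 10
binary(1150) = 10001111110

Elias gamma(1150) = '0000000000' + '10001111110' = 000000000010001111110 (21 bits)


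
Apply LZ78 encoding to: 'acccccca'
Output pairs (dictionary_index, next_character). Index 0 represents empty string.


LZ78 encoding steps:
Dictionary: {0: ''}
Step 1: w='' (idx 0), next='a' -> output (0, 'a'), add 'a' as idx 1
Step 2: w='' (idx 0), next='c' -> output (0, 'c'), add 'c' as idx 2
Step 3: w='c' (idx 2), next='c' -> output (2, 'c'), add 'cc' as idx 3
Step 4: w='cc' (idx 3), next='c' -> output (3, 'c'), add 'ccc' as idx 4
Step 5: w='a' (idx 1), end of input -> output (1, '')


Encoded: [(0, 'a'), (0, 'c'), (2, 'c'), (3, 'c'), (1, '')]


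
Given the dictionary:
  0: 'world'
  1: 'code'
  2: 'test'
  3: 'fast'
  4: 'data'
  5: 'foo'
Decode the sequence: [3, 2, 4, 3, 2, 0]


Look up each index in the dictionary:
  3 -> 'fast'
  2 -> 'test'
  4 -> 'data'
  3 -> 'fast'
  2 -> 'test'
  0 -> 'world'

Decoded: "fast test data fast test world"


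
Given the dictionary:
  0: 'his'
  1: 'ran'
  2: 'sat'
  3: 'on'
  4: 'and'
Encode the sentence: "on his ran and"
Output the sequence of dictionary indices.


Look up each word in the dictionary:
  'on' -> 3
  'his' -> 0
  'ran' -> 1
  'and' -> 4

Encoded: [3, 0, 1, 4]


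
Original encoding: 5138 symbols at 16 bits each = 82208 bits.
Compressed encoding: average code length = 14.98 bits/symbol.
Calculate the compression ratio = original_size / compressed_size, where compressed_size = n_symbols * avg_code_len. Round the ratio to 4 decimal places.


original_size = n_symbols * orig_bits = 5138 * 16 = 82208 bits
compressed_size = n_symbols * avg_code_len = 5138 * 14.98 = 76967.24 bits
ratio = original_size / compressed_size = 82208 / 76967.24 = 1.0681

Compression ratio = 1.0681


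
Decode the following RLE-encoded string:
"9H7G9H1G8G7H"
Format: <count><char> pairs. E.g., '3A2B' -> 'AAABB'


Expanding each <count><char> pair:
  9H -> 'HHHHHHHHH'
  7G -> 'GGGGGGG'
  9H -> 'HHHHHHHHH'
  1G -> 'G'
  8G -> 'GGGGGGGG'
  7H -> 'HHHHHHH'

Decoded = HHHHHHHHHGGGGGGGHHHHHHHHHGGGGGGGGGHHHHHHH


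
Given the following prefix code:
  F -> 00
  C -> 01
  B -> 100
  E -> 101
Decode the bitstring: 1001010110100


Decoding step by step:
Bits 100 -> B
Bits 101 -> E
Bits 01 -> C
Bits 101 -> E
Bits 00 -> F


Decoded message: BECEF


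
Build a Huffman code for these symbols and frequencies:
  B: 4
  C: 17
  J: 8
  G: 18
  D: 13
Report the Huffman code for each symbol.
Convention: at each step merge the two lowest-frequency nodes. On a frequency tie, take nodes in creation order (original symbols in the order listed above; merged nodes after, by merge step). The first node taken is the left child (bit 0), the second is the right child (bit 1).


Huffman tree construction:
Step 1: Merge B(4) + J(8) = 12
Step 2: Merge (B+J)(12) + D(13) = 25
Step 3: Merge C(17) + G(18) = 35
Step 4: Merge ((B+J)+D)(25) + (C+G)(35) = 60
Read each symbol's code off the tree from the root (left child = 0, right child = 1).

Codes:
  B: 000 (length 3)
  C: 10 (length 2)
  J: 001 (length 3)
  G: 11 (length 2)
  D: 01 (length 2)
Average code length: 132/60 = 2.2000 bits/symbol


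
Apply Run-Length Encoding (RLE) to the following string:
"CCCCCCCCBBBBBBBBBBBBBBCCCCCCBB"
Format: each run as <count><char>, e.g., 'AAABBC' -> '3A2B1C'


Scanning runs left to right:
  i=0: run of 'C' x 8 -> '8C'
  i=8: run of 'B' x 14 -> '14B'
  i=22: run of 'C' x 6 -> '6C'
  i=28: run of 'B' x 2 -> '2B'

RLE = 8C14B6C2B


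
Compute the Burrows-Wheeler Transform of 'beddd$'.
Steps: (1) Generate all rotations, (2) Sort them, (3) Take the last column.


Rotations (sorted):
  0: $beddd -> last char: d
  1: beddd$ -> last char: $
  2: d$bedd -> last char: d
  3: dd$bed -> last char: d
  4: ddd$be -> last char: e
  5: eddd$b -> last char: b


BWT = d$ddeb


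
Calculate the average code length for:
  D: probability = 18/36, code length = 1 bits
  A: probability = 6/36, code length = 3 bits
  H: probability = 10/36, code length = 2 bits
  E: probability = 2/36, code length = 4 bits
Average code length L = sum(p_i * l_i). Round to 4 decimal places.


Weighted contributions p_i * l_i:
  D: (18/36) * 1 = 18/36
  A: (6/36) * 3 = 18/36
  H: (10/36) * 2 = 20/36
  E: (2/36) * 4 = 8/36
Sum = (18 + 18 + 20 + 8)/36 = 64/36

L = 64/36 = 1.7778 bits/symbol


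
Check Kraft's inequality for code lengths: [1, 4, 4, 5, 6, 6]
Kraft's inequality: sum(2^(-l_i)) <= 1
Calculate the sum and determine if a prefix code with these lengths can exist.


Sum = 2^(-1) + 2^(-4) + 2^(-4) + 2^(-5) + 2^(-6) + 2^(-6)
    = 0.5 + 0.0625 + 0.0625 + 0.03125 + 0.015625 + 0.015625
    = 44/64 = 0.6875
Since 0.6875 <= 1, Kraft's inequality IS satisfied.
A prefix code with these lengths CAN exist.

Kraft sum = 0.6875. Satisfied.


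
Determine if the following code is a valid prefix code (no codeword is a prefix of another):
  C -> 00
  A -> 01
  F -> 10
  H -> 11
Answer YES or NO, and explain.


Checking each pair (does one codeword prefix another?):
  C='00' vs A='01': no prefix
  C='00' vs F='10': no prefix
  C='00' vs H='11': no prefix
  A='01' vs C='00': no prefix
  A='01' vs F='10': no prefix
  A='01' vs H='11': no prefix
  F='10' vs C='00': no prefix
  F='10' vs A='01': no prefix
  F='10' vs H='11': no prefix
  H='11' vs C='00': no prefix
  H='11' vs A='01': no prefix
  H='11' vs F='10': no prefix
No violation found over all pairs.

YES -- this is a valid prefix code. No codeword is a prefix of any other codeword.


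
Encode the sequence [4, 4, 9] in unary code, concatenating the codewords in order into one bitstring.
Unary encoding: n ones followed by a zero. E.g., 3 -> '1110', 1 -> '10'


Encode each number as n ones followed by a terminating 0:
  4 -> 11110 (5 bits)
  4 -> 11110 (5 bits)
  9 -> 1111111110 (10 bits)
Total length = 5 + 5 + 10 = 20 bits.

Unary([4, 4, 9]) = 11110111101111111110 (20 bits)


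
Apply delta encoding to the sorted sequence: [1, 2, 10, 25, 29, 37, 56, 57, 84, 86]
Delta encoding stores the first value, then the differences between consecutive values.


First value: 1
Deltas:
  2 - 1 = 1
  10 - 2 = 8
  25 - 10 = 15
  29 - 25 = 4
  37 - 29 = 8
  56 - 37 = 19
  57 - 56 = 1
  84 - 57 = 27
  86 - 84 = 2


Delta encoded: [1, 1, 8, 15, 4, 8, 19, 1, 27, 2]


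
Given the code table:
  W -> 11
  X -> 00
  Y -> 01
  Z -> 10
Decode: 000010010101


Decoding:
00 -> X
00 -> X
10 -> Z
01 -> Y
01 -> Y
01 -> Y


Result: XXZYYY


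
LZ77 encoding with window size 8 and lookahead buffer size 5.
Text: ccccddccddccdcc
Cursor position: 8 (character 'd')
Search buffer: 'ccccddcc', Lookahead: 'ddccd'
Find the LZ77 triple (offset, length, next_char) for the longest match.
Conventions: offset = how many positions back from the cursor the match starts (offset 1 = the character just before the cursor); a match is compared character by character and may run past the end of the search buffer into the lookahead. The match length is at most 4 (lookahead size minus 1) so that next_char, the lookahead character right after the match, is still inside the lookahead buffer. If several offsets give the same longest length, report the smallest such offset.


Try each offset into the search buffer:
  offset=1 (pos 7, char 'c'): match length 0
  offset=2 (pos 6, char 'c'): match length 0
  offset=3 (pos 5, char 'd'): match length 1
  offset=4 (pos 4, char 'd'): match length 4
  offset=5 (pos 3, char 'c'): match length 0
  offset=6 (pos 2, char 'c'): match length 0
  offset=7 (pos 1, char 'c'): match length 0
  offset=8 (pos 0, char 'c'): match length 0
Longest match has length 4 at offset 4.
next_char = character at position 8 + 4 = 12 -> 'd'

Best match: offset=4, length=4 (matching 'ddcc' starting at position 4)
LZ77 triple: (4, 4, 'd')


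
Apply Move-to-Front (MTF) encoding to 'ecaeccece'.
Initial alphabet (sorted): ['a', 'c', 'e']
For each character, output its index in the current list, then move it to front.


MTF encoding:
'e': index 2 in ['a', 'c', 'e'] -> ['e', 'a', 'c']
'c': index 2 in ['e', 'a', 'c'] -> ['c', 'e', 'a']
'a': index 2 in ['c', 'e', 'a'] -> ['a', 'c', 'e']
'e': index 2 in ['a', 'c', 'e'] -> ['e', 'a', 'c']
'c': index 2 in ['e', 'a', 'c'] -> ['c', 'e', 'a']
'c': index 0 in ['c', 'e', 'a'] -> ['c', 'e', 'a']
'e': index 1 in ['c', 'e', 'a'] -> ['e', 'c', 'a']
'c': index 1 in ['e', 'c', 'a'] -> ['c', 'e', 'a']
'e': index 1 in ['c', 'e', 'a'] -> ['e', 'c', 'a']


Output: [2, 2, 2, 2, 2, 0, 1, 1, 1]


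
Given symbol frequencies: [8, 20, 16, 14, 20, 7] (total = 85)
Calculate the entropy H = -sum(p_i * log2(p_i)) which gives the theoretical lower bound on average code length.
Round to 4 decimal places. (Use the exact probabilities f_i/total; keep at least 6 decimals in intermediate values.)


Per-symbol terms -p_i * log2(p_i) with p_i = f_i/85:
  p = 8/85 = 0.094118: log2(p) = -3.409391, -p*log2(p) = 0.320884
  p = 20/85 = 0.235294: log2(p) = -2.087463, -p*log2(p) = 0.491168
  p = 16/85 = 0.188235: log2(p) = -2.409391, -p*log2(p) = 0.453532
  p = 14/85 = 0.164706: log2(p) = -2.602036, -p*log2(p) = 0.428571
  p = 20/85 = 0.235294: log2(p) = -2.087463, -p*log2(p) = 0.491168
  p = 7/85 = 0.082353: log2(p) = -3.602036, -p*log2(p) = 0.296638
H = 0.320884 + 0.491168 + 0.453532 + 0.428571 + 0.491168 + 0.296638 = 2.481961

H = 2.482 bits/symbol


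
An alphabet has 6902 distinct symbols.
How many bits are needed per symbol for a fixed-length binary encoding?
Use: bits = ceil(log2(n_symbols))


log2(6902) = 12.7528
Bracket: 2^12 = 4096 < 6902 <= 2^13 = 8192
So ceil(log2(6902)) = 13

bits = ceil(log2(6902)) = ceil(12.7528) = 13 bits


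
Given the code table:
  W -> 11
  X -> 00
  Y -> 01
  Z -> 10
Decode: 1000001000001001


Decoding:
10 -> Z
00 -> X
00 -> X
10 -> Z
00 -> X
00 -> X
10 -> Z
01 -> Y


Result: ZXXZXXZY


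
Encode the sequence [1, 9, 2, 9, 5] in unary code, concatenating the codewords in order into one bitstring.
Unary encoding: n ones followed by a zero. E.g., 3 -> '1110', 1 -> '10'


Encode each number as n ones followed by a terminating 0:
  1 -> 10 (2 bits)
  9 -> 1111111110 (10 bits)
  2 -> 110 (3 bits)
  9 -> 1111111110 (10 bits)
  5 -> 111110 (6 bits)
Total length = 2 + 10 + 3 + 10 + 6 = 31 bits.

Unary([1, 9, 2, 9, 5]) = 1011111111101101111111110111110 (31 bits)


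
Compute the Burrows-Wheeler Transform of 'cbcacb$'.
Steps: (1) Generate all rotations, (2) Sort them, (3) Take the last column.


Rotations (sorted):
  0: $cbcacb -> last char: b
  1: acb$cbc -> last char: c
  2: b$cbcac -> last char: c
  3: bcacb$c -> last char: c
  4: cacb$cb -> last char: b
  5: cb$cbca -> last char: a
  6: cbcacb$ -> last char: $


BWT = bcccba$


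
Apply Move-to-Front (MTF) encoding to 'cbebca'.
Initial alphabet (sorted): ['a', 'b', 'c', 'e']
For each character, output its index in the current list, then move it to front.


MTF encoding:
'c': index 2 in ['a', 'b', 'c', 'e'] -> ['c', 'a', 'b', 'e']
'b': index 2 in ['c', 'a', 'b', 'e'] -> ['b', 'c', 'a', 'e']
'e': index 3 in ['b', 'c', 'a', 'e'] -> ['e', 'b', 'c', 'a']
'b': index 1 in ['e', 'b', 'c', 'a'] -> ['b', 'e', 'c', 'a']
'c': index 2 in ['b', 'e', 'c', 'a'] -> ['c', 'b', 'e', 'a']
'a': index 3 in ['c', 'b', 'e', 'a'] -> ['a', 'c', 'b', 'e']


Output: [2, 2, 3, 1, 2, 3]


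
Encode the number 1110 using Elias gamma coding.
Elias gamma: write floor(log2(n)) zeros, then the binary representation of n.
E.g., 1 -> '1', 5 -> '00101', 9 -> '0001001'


num_bits = floor(log2(1110)) + 1 = 11
leading_zeros = num_bits - 1 = 10
binary(1110) = 10001010110

Elias gamma(1110) = '0000000000' + '10001010110' = 000000000010001010110 (21 bits)


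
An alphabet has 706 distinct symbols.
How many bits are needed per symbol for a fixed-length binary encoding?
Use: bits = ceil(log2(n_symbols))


log2(706) = 9.4635
Bracket: 2^9 = 512 < 706 <= 2^10 = 1024
So ceil(log2(706)) = 10

bits = ceil(log2(706)) = ceil(9.4635) = 10 bits


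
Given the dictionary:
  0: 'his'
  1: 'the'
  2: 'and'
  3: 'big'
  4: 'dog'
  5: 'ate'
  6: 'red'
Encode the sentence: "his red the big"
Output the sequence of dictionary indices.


Look up each word in the dictionary:
  'his' -> 0
  'red' -> 6
  'the' -> 1
  'big' -> 3

Encoded: [0, 6, 1, 3]


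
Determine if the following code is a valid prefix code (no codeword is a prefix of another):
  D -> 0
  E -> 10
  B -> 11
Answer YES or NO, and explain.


Checking each pair (does one codeword prefix another?):
  D='0' vs E='10': no prefix
  D='0' vs B='11': no prefix
  E='10' vs D='0': no prefix
  E='10' vs B='11': no prefix
  B='11' vs D='0': no prefix
  B='11' vs E='10': no prefix
No violation found over all pairs.

YES -- this is a valid prefix code. No codeword is a prefix of any other codeword.


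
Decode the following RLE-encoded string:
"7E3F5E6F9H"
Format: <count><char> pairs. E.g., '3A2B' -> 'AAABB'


Expanding each <count><char> pair:
  7E -> 'EEEEEEE'
  3F -> 'FFF'
  5E -> 'EEEEE'
  6F -> 'FFFFFF'
  9H -> 'HHHHHHHHH'

Decoded = EEEEEEEFFFEEEEEFFFFFFHHHHHHHHH


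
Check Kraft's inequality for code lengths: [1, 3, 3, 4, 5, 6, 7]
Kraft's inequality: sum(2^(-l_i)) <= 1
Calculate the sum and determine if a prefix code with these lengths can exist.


Sum = 2^(-1) + 2^(-3) + 2^(-3) + 2^(-4) + 2^(-5) + 2^(-6) + 2^(-7)
    = 0.5 + 0.125 + 0.125 + 0.0625 + 0.03125 + 0.015625 + 0.0078125
    = 111/128 = 0.8671875
Since 0.8671875 <= 1, Kraft's inequality IS satisfied.
A prefix code with these lengths CAN exist.

Kraft sum = 0.8671875. Satisfied.


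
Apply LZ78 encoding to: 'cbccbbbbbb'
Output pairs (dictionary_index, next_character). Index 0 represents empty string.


LZ78 encoding steps:
Dictionary: {0: ''}
Step 1: w='' (idx 0), next='c' -> output (0, 'c'), add 'c' as idx 1
Step 2: w='' (idx 0), next='b' -> output (0, 'b'), add 'b' as idx 2
Step 3: w='c' (idx 1), next='c' -> output (1, 'c'), add 'cc' as idx 3
Step 4: w='b' (idx 2), next='b' -> output (2, 'b'), add 'bb' as idx 4
Step 5: w='bb' (idx 4), next='b' -> output (4, 'b'), add 'bbb' as idx 5
Step 6: w='b' (idx 2), end of input -> output (2, '')


Encoded: [(0, 'c'), (0, 'b'), (1, 'c'), (2, 'b'), (4, 'b'), (2, '')]


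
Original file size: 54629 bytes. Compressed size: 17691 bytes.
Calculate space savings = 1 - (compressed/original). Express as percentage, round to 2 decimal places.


ratio = compressed/original = 17691/54629 = 0.323839
savings = 1 - ratio = 1 - 0.323839 = 0.676161
as a percentage: 0.676161 * 100 = 67.62%

Space savings = 1 - 17691/54629 = 67.62%


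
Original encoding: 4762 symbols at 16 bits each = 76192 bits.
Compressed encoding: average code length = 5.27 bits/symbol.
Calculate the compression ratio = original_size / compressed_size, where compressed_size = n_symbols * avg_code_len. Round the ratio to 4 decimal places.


original_size = n_symbols * orig_bits = 4762 * 16 = 76192 bits
compressed_size = n_symbols * avg_code_len = 4762 * 5.27 = 25095.74 bits
ratio = original_size / compressed_size = 76192 / 25095.74 = 3.0361

Compression ratio = 3.0361


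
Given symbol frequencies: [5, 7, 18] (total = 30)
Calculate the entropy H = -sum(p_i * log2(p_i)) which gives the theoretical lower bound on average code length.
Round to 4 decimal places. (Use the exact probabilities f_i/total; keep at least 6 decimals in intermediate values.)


Per-symbol terms -p_i * log2(p_i) with p_i = f_i/30:
  p = 5/30 = 0.166667: log2(p) = -2.584963, -p*log2(p) = 0.430827
  p = 7/30 = 0.233333: log2(p) = -2.099536, -p*log2(p) = 0.489892
  p = 18/30 = 0.600000: log2(p) = -0.736966, -p*log2(p) = 0.442179
H = 0.430827 + 0.489892 + 0.442179 = 1.362898

H = 1.3629 bits/symbol


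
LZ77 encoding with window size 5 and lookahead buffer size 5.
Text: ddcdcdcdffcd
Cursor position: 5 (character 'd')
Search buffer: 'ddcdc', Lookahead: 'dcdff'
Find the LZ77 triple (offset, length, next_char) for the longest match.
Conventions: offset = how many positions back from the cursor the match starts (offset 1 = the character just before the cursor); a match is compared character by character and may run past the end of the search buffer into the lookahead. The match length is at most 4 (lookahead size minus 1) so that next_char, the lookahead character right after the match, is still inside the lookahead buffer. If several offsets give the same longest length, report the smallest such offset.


Try each offset into the search buffer:
  offset=1 (pos 4, char 'c'): match length 0
  offset=2 (pos 3, char 'd'): match length 3
  offset=3 (pos 2, char 'c'): match length 0
  offset=4 (pos 1, char 'd'): match length 3
  offset=5 (pos 0, char 'd'): match length 1
Longest match has length 3, found at offsets 2, 4; take the smallest, offset 2.
next_char = character at position 5 + 3 = 8 -> 'f'

Best match: offset=2, length=3 (matching 'dcd' starting at position 3)
LZ77 triple: (2, 3, 'f')


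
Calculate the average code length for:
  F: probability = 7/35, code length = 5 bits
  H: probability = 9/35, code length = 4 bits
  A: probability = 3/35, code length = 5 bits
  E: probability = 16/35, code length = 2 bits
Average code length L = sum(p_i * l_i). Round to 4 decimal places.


Weighted contributions p_i * l_i:
  F: (7/35) * 5 = 35/35
  H: (9/35) * 4 = 36/35
  A: (3/35) * 5 = 15/35
  E: (16/35) * 2 = 32/35
Sum = (35 + 36 + 15 + 32)/35 = 118/35

L = 118/35 = 3.3714 bits/symbol


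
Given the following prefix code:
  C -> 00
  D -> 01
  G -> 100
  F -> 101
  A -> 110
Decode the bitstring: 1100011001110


Decoding step by step:
Bits 110 -> A
Bits 00 -> C
Bits 110 -> A
Bits 01 -> D
Bits 110 -> A


Decoded message: ACADA


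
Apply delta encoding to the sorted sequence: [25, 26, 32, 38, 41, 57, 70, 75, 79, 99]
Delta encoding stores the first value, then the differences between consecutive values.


First value: 25
Deltas:
  26 - 25 = 1
  32 - 26 = 6
  38 - 32 = 6
  41 - 38 = 3
  57 - 41 = 16
  70 - 57 = 13
  75 - 70 = 5
  79 - 75 = 4
  99 - 79 = 20


Delta encoded: [25, 1, 6, 6, 3, 16, 13, 5, 4, 20]


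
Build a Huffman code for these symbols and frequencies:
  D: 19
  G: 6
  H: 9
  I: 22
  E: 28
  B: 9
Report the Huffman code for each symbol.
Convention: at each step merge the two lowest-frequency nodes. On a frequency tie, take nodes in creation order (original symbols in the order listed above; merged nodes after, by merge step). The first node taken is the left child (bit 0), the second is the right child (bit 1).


Huffman tree construction:
Step 1: Merge G(6) + H(9) = 15
Step 2: Merge B(9) + (G+H)(15) = 24
Step 3: Merge D(19) + I(22) = 41
Step 4: Merge (B+(G+H))(24) + E(28) = 52
Step 5: Merge (D+I)(41) + ((B+(G+H))+E)(52) = 93
Read each symbol's code off the tree from the root (left child = 0, right child = 1).

Codes:
  D: 00 (length 2)
  G: 1010 (length 4)
  H: 1011 (length 4)
  I: 01 (length 2)
  E: 11 (length 2)
  B: 100 (length 3)
Average code length: 225/93 = 2.4194 bits/symbol


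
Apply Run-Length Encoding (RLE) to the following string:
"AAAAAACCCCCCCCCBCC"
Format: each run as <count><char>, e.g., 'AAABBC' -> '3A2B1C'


Scanning runs left to right:
  i=0: run of 'A' x 6 -> '6A'
  i=6: run of 'C' x 9 -> '9C'
  i=15: run of 'B' x 1 -> '1B'
  i=16: run of 'C' x 2 -> '2C'

RLE = 6A9C1B2C


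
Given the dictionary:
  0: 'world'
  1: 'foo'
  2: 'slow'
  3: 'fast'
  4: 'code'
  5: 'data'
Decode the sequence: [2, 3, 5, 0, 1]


Look up each index in the dictionary:
  2 -> 'slow'
  3 -> 'fast'
  5 -> 'data'
  0 -> 'world'
  1 -> 'foo'

Decoded: "slow fast data world foo"


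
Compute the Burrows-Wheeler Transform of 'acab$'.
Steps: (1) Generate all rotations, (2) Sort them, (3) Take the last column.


Rotations (sorted):
  0: $acab -> last char: b
  1: ab$ac -> last char: c
  2: acab$ -> last char: $
  3: b$aca -> last char: a
  4: cab$a -> last char: a


BWT = bc$aa


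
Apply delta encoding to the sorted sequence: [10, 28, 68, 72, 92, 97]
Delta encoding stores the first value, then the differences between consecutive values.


First value: 10
Deltas:
  28 - 10 = 18
  68 - 28 = 40
  72 - 68 = 4
  92 - 72 = 20
  97 - 92 = 5


Delta encoded: [10, 18, 40, 4, 20, 5]


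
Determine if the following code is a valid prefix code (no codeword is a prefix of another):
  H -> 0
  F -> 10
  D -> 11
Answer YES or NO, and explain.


Checking each pair (does one codeword prefix another?):
  H='0' vs F='10': no prefix
  H='0' vs D='11': no prefix
  F='10' vs H='0': no prefix
  F='10' vs D='11': no prefix
  D='11' vs H='0': no prefix
  D='11' vs F='10': no prefix
No violation found over all pairs.

YES -- this is a valid prefix code. No codeword is a prefix of any other codeword.


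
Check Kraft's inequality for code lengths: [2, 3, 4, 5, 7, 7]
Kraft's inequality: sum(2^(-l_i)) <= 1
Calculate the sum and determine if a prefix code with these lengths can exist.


Sum = 2^(-2) + 2^(-3) + 2^(-4) + 2^(-5) + 2^(-7) + 2^(-7)
    = 0.25 + 0.125 + 0.0625 + 0.03125 + 0.0078125 + 0.0078125
    = 62/128 = 0.484375
Since 0.484375 <= 1, Kraft's inequality IS satisfied.
A prefix code with these lengths CAN exist.

Kraft sum = 0.484375. Satisfied.


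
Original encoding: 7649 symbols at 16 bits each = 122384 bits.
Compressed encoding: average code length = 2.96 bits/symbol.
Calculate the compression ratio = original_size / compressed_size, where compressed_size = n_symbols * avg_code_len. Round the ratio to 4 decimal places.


original_size = n_symbols * orig_bits = 7649 * 16 = 122384 bits
compressed_size = n_symbols * avg_code_len = 7649 * 2.96 = 22641.04 bits
ratio = original_size / compressed_size = 122384 / 22641.04 = 5.4054

Compression ratio = 5.4054


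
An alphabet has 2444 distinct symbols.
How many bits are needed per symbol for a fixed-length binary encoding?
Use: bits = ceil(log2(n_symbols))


log2(2444) = 11.255
Bracket: 2^11 = 2048 < 2444 <= 2^12 = 4096
So ceil(log2(2444)) = 12

bits = ceil(log2(2444)) = ceil(11.255) = 12 bits


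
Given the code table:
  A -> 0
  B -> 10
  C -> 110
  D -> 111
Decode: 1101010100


Decoding:
110 -> C
10 -> B
10 -> B
10 -> B
0 -> A


Result: CBBBA


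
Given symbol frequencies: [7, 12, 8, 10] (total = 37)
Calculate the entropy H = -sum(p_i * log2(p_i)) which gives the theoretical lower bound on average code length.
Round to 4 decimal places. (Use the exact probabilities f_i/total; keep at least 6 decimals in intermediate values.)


Per-symbol terms -p_i * log2(p_i) with p_i = f_i/37:
  p = 7/37 = 0.189189: log2(p) = -2.402098, -p*log2(p) = 0.454451
  p = 12/37 = 0.324324: log2(p) = -1.624491, -p*log2(p) = 0.526862
  p = 8/37 = 0.216216: log2(p) = -2.209453, -p*log2(p) = 0.477720
  p = 10/37 = 0.270270: log2(p) = -1.887525, -p*log2(p) = 0.510142
H = 0.454451 + 0.526862 + 0.477720 + 0.510142 = 1.969175

H = 1.9692 bits/symbol


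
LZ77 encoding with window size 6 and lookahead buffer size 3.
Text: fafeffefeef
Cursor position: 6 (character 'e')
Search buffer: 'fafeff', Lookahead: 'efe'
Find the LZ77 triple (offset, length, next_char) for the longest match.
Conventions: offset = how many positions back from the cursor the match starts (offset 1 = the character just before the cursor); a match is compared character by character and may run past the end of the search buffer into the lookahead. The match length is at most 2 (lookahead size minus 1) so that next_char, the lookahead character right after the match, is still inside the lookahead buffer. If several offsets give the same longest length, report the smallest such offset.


Try each offset into the search buffer:
  offset=1 (pos 5, char 'f'): match length 0
  offset=2 (pos 4, char 'f'): match length 0
  offset=3 (pos 3, char 'e'): match length 2
  offset=4 (pos 2, char 'f'): match length 0
  offset=5 (pos 1, char 'a'): match length 0
  offset=6 (pos 0, char 'f'): match length 0
Longest match has length 2 at offset 3.
next_char = character at position 6 + 2 = 8 -> 'e'

Best match: offset=3, length=2 (matching 'ef' starting at position 3)
LZ77 triple: (3, 2, 'e')


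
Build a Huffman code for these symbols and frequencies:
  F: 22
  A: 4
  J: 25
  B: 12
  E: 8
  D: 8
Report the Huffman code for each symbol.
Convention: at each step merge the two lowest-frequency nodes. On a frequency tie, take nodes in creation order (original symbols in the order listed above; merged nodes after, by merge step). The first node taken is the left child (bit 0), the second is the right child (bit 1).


Huffman tree construction:
Step 1: Merge A(4) + E(8) = 12
Step 2: Merge D(8) + B(12) = 20
Step 3: Merge (A+E)(12) + (D+B)(20) = 32
Step 4: Merge F(22) + J(25) = 47
Step 5: Merge ((A+E)+(D+B))(32) + (F+J)(47) = 79
Read each symbol's code off the tree from the root (left child = 0, right child = 1).

Codes:
  F: 10 (length 2)
  A: 000 (length 3)
  J: 11 (length 2)
  B: 011 (length 3)
  E: 001 (length 3)
  D: 010 (length 3)
Average code length: 190/79 = 2.4051 bits/symbol


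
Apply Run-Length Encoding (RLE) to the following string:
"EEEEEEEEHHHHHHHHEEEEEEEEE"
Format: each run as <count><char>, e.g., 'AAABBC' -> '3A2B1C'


Scanning runs left to right:
  i=0: run of 'E' x 8 -> '8E'
  i=8: run of 'H' x 8 -> '8H'
  i=16: run of 'E' x 9 -> '9E'

RLE = 8E8H9E


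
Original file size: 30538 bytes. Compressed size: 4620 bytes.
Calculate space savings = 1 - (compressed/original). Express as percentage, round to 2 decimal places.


ratio = compressed/original = 4620/30538 = 0.151287
savings = 1 - ratio = 1 - 0.151287 = 0.848713
as a percentage: 0.848713 * 100 = 84.87%

Space savings = 1 - 4620/30538 = 84.87%


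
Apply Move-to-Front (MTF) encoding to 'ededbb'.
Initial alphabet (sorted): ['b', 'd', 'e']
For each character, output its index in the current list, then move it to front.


MTF encoding:
'e': index 2 in ['b', 'd', 'e'] -> ['e', 'b', 'd']
'd': index 2 in ['e', 'b', 'd'] -> ['d', 'e', 'b']
'e': index 1 in ['d', 'e', 'b'] -> ['e', 'd', 'b']
'd': index 1 in ['e', 'd', 'b'] -> ['d', 'e', 'b']
'b': index 2 in ['d', 'e', 'b'] -> ['b', 'd', 'e']
'b': index 0 in ['b', 'd', 'e'] -> ['b', 'd', 'e']


Output: [2, 2, 1, 1, 2, 0]


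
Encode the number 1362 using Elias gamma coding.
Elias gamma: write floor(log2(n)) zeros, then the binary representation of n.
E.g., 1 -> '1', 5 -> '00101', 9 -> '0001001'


num_bits = floor(log2(1362)) + 1 = 11
leading_zeros = num_bits - 1 = 10
binary(1362) = 10101010010

Elias gamma(1362) = '0000000000' + '10101010010' = 000000000010101010010 (21 bits)


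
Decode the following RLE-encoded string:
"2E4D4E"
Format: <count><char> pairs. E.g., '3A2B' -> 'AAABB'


Expanding each <count><char> pair:
  2E -> 'EE'
  4D -> 'DDDD'
  4E -> 'EEEE'

Decoded = EEDDDDEEEE


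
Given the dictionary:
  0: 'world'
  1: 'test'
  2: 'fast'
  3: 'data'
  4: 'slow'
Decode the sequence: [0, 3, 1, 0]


Look up each index in the dictionary:
  0 -> 'world'
  3 -> 'data'
  1 -> 'test'
  0 -> 'world'

Decoded: "world data test world"


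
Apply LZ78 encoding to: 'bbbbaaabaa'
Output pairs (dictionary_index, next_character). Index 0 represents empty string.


LZ78 encoding steps:
Dictionary: {0: ''}
Step 1: w='' (idx 0), next='b' -> output (0, 'b'), add 'b' as idx 1
Step 2: w='b' (idx 1), next='b' -> output (1, 'b'), add 'bb' as idx 2
Step 3: w='b' (idx 1), next='a' -> output (1, 'a'), add 'ba' as idx 3
Step 4: w='' (idx 0), next='a' -> output (0, 'a'), add 'a' as idx 4
Step 5: w='a' (idx 4), next='b' -> output (4, 'b'), add 'ab' as idx 5
Step 6: w='a' (idx 4), next='a' -> output (4, 'a'), add 'aa' as idx 6


Encoded: [(0, 'b'), (1, 'b'), (1, 'a'), (0, 'a'), (4, 'b'), (4, 'a')]


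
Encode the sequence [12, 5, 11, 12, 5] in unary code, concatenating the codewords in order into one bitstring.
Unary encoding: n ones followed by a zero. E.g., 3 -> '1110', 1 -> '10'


Encode each number as n ones followed by a terminating 0:
  12 -> 1111111111110 (13 bits)
  5 -> 111110 (6 bits)
  11 -> 111111111110 (12 bits)
  12 -> 1111111111110 (13 bits)
  5 -> 111110 (6 bits)
Total length = 13 + 6 + 12 + 13 + 6 = 50 bits.

Unary([12, 5, 11, 12, 5]) = 11111111111101111101111111111101111111111110111110 (50 bits)


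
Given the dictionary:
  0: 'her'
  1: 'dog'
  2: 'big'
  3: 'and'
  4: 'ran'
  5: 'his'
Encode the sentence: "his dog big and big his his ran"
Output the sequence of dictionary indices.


Look up each word in the dictionary:
  'his' -> 5
  'dog' -> 1
  'big' -> 2
  'and' -> 3
  'big' -> 2
  'his' -> 5
  'his' -> 5
  'ran' -> 4

Encoded: [5, 1, 2, 3, 2, 5, 5, 4]


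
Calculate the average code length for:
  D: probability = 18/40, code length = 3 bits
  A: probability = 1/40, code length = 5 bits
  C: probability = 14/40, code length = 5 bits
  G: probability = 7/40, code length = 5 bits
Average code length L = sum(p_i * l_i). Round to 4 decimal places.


Weighted contributions p_i * l_i:
  D: (18/40) * 3 = 54/40
  A: (1/40) * 5 = 5/40
  C: (14/40) * 5 = 70/40
  G: (7/40) * 5 = 35/40
Sum = (54 + 5 + 70 + 35)/40 = 164/40

L = 164/40 = 4.1000 bits/symbol


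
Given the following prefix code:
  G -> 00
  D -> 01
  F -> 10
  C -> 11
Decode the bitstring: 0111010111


Decoding step by step:
Bits 01 -> D
Bits 11 -> C
Bits 01 -> D
Bits 01 -> D
Bits 11 -> C


Decoded message: DCDDC


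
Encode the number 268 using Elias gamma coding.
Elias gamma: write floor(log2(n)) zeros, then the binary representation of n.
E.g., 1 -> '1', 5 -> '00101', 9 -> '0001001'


num_bits = floor(log2(268)) + 1 = 9
leading_zeros = num_bits - 1 = 8
binary(268) = 100001100

Elias gamma(268) = '00000000' + '100001100' = 00000000100001100 (17 bits)


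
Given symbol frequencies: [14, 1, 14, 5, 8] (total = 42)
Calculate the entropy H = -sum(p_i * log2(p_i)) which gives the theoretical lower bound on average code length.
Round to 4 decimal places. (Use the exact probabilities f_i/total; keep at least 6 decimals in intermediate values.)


Per-symbol terms -p_i * log2(p_i) with p_i = f_i/42:
  p = 14/42 = 0.333333: log2(p) = -1.584963, -p*log2(p) = 0.528321
  p = 1/42 = 0.023810: log2(p) = -5.392317, -p*log2(p) = 0.128389
  p = 14/42 = 0.333333: log2(p) = -1.584963, -p*log2(p) = 0.528321
  p = 5/42 = 0.119048: log2(p) = -3.070389, -p*log2(p) = 0.365523
  p = 8/42 = 0.190476: log2(p) = -2.392317, -p*log2(p) = 0.455680
H = 0.528321 + 0.128389 + 0.528321 + 0.365523 + 0.455680 = 2.006234

H = 2.0062 bits/symbol


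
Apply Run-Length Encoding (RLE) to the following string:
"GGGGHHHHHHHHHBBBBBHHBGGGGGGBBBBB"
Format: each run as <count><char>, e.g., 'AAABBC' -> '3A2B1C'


Scanning runs left to right:
  i=0: run of 'G' x 4 -> '4G'
  i=4: run of 'H' x 9 -> '9H'
  i=13: run of 'B' x 5 -> '5B'
  i=18: run of 'H' x 2 -> '2H'
  i=20: run of 'B' x 1 -> '1B'
  i=21: run of 'G' x 6 -> '6G'
  i=27: run of 'B' x 5 -> '5B'

RLE = 4G9H5B2H1B6G5B


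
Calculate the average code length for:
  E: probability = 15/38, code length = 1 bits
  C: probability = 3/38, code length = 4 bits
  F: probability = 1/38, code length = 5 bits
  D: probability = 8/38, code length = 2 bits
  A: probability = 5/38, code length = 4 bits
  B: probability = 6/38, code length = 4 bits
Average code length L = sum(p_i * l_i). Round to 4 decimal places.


Weighted contributions p_i * l_i:
  E: (15/38) * 1 = 15/38
  C: (3/38) * 4 = 12/38
  F: (1/38) * 5 = 5/38
  D: (8/38) * 2 = 16/38
  A: (5/38) * 4 = 20/38
  B: (6/38) * 4 = 24/38
Sum = (15 + 12 + 5 + 16 + 20 + 24)/38 = 92/38

L = 92/38 = 2.4211 bits/symbol


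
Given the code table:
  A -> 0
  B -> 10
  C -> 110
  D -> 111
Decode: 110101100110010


Decoding:
110 -> C
10 -> B
110 -> C
0 -> A
110 -> C
0 -> A
10 -> B


Result: CBCACAB


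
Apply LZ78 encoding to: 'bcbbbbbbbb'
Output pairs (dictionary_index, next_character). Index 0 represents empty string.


LZ78 encoding steps:
Dictionary: {0: ''}
Step 1: w='' (idx 0), next='b' -> output (0, 'b'), add 'b' as idx 1
Step 2: w='' (idx 0), next='c' -> output (0, 'c'), add 'c' as idx 2
Step 3: w='b' (idx 1), next='b' -> output (1, 'b'), add 'bb' as idx 3
Step 4: w='bb' (idx 3), next='b' -> output (3, 'b'), add 'bbb' as idx 4
Step 5: w='bbb' (idx 4), end of input -> output (4, '')


Encoded: [(0, 'b'), (0, 'c'), (1, 'b'), (3, 'b'), (4, '')]


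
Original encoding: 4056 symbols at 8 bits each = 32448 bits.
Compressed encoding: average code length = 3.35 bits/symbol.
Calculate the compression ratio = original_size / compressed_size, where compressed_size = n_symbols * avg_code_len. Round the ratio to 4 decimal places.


original_size = n_symbols * orig_bits = 4056 * 8 = 32448 bits
compressed_size = n_symbols * avg_code_len = 4056 * 3.35 = 13587.6 bits
ratio = original_size / compressed_size = 32448 / 13587.6 = 2.3881

Compression ratio = 2.3881


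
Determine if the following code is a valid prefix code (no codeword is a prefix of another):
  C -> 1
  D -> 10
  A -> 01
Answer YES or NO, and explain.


Checking each pair (does one codeword prefix another?):
  C='1' vs D='10': prefix -- VIOLATION

NO -- this is NOT a valid prefix code. C (1) is a prefix of D (10).


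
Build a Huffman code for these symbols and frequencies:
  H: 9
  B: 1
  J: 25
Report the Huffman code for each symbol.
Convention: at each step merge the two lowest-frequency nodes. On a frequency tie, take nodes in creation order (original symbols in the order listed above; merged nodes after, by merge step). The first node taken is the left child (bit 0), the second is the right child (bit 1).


Huffman tree construction:
Step 1: Merge B(1) + H(9) = 10
Step 2: Merge (B+H)(10) + J(25) = 35
Read each symbol's code off the tree from the root (left child = 0, right child = 1).

Codes:
  H: 01 (length 2)
  B: 00 (length 2)
  J: 1 (length 1)
Average code length: 45/35 = 1.2857 bits/symbol


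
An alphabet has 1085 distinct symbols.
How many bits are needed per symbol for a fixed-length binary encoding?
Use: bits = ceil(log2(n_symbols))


log2(1085) = 10.0835
Bracket: 2^10 = 1024 < 1085 <= 2^11 = 2048
So ceil(log2(1085)) = 11

bits = ceil(log2(1085)) = ceil(10.0835) = 11 bits


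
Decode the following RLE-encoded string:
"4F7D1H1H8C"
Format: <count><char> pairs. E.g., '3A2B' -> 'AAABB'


Expanding each <count><char> pair:
  4F -> 'FFFF'
  7D -> 'DDDDDDD'
  1H -> 'H'
  1H -> 'H'
  8C -> 'CCCCCCCC'

Decoded = FFFFDDDDDDDHHCCCCCCCC


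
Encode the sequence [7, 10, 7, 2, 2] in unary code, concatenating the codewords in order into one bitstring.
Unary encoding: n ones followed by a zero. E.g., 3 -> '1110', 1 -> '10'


Encode each number as n ones followed by a terminating 0:
  7 -> 11111110 (8 bits)
  10 -> 11111111110 (11 bits)
  7 -> 11111110 (8 bits)
  2 -> 110 (3 bits)
  2 -> 110 (3 bits)
Total length = 8 + 11 + 8 + 3 + 3 = 33 bits.

Unary([7, 10, 7, 2, 2]) = 111111101111111111011111110110110 (33 bits)


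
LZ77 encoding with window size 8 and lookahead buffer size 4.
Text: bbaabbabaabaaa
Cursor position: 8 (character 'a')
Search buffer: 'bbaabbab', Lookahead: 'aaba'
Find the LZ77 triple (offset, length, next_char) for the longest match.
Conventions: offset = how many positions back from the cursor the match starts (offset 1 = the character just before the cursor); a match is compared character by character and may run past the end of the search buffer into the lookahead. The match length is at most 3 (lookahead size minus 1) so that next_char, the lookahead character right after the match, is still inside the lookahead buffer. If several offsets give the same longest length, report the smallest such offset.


Try each offset into the search buffer:
  offset=1 (pos 7, char 'b'): match length 0
  offset=2 (pos 6, char 'a'): match length 1
  offset=3 (pos 5, char 'b'): match length 0
  offset=4 (pos 4, char 'b'): match length 0
  offset=5 (pos 3, char 'a'): match length 1
  offset=6 (pos 2, char 'a'): match length 3
  offset=7 (pos 1, char 'b'): match length 0
  offset=8 (pos 0, char 'b'): match length 0
Longest match has length 3 at offset 6.
next_char = character at position 8 + 3 = 11 -> 'a'

Best match: offset=6, length=3 (matching 'aab' starting at position 2)
LZ77 triple: (6, 3, 'a')


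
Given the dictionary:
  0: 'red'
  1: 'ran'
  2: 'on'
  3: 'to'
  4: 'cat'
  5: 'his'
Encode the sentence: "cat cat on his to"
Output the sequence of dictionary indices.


Look up each word in the dictionary:
  'cat' -> 4
  'cat' -> 4
  'on' -> 2
  'his' -> 5
  'to' -> 3

Encoded: [4, 4, 2, 5, 3]


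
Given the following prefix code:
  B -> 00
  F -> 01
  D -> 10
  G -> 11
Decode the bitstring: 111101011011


Decoding step by step:
Bits 11 -> G
Bits 11 -> G
Bits 01 -> F
Bits 01 -> F
Bits 10 -> D
Bits 11 -> G


Decoded message: GGFFDG


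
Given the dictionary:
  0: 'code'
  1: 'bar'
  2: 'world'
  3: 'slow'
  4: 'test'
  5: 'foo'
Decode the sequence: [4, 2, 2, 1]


Look up each index in the dictionary:
  4 -> 'test'
  2 -> 'world'
  2 -> 'world'
  1 -> 'bar'

Decoded: "test world world bar"


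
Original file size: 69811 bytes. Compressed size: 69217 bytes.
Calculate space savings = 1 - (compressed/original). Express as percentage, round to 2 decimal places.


ratio = compressed/original = 69217/69811 = 0.991491
savings = 1 - ratio = 1 - 0.991491 = 0.008509
as a percentage: 0.008509 * 100 = 0.85%

Space savings = 1 - 69217/69811 = 0.85%


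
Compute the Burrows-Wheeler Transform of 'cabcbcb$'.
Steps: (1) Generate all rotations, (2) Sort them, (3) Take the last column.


Rotations (sorted):
  0: $cabcbcb -> last char: b
  1: abcbcb$c -> last char: c
  2: b$cabcbc -> last char: c
  3: bcb$cabc -> last char: c
  4: bcbcb$ca -> last char: a
  5: cabcbcb$ -> last char: $
  6: cb$cabcb -> last char: b
  7: cbcb$cab -> last char: b


BWT = bccca$bb


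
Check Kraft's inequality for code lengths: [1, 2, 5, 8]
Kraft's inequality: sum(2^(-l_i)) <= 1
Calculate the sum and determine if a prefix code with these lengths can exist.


Sum = 2^(-1) + 2^(-2) + 2^(-5) + 2^(-8)
    = 0.5 + 0.25 + 0.03125 + 0.00390625
    = 201/256 = 0.78515625
Since 0.78515625 <= 1, Kraft's inequality IS satisfied.
A prefix code with these lengths CAN exist.

Kraft sum = 0.78515625. Satisfied.


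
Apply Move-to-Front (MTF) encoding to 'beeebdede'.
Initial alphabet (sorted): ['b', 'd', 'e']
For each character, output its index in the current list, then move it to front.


MTF encoding:
'b': index 0 in ['b', 'd', 'e'] -> ['b', 'd', 'e']
'e': index 2 in ['b', 'd', 'e'] -> ['e', 'b', 'd']
'e': index 0 in ['e', 'b', 'd'] -> ['e', 'b', 'd']
'e': index 0 in ['e', 'b', 'd'] -> ['e', 'b', 'd']
'b': index 1 in ['e', 'b', 'd'] -> ['b', 'e', 'd']
'd': index 2 in ['b', 'e', 'd'] -> ['d', 'b', 'e']
'e': index 2 in ['d', 'b', 'e'] -> ['e', 'd', 'b']
'd': index 1 in ['e', 'd', 'b'] -> ['d', 'e', 'b']
'e': index 1 in ['d', 'e', 'b'] -> ['e', 'd', 'b']


Output: [0, 2, 0, 0, 1, 2, 2, 1, 1]
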